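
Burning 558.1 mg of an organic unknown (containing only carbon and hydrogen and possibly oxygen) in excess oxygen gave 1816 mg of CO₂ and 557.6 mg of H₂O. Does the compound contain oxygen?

mol C = 1.816 g CO₂ ÷ 44.009 g/mol = 0.041264 mol
mol H = 2 × 0.5576 g H₂O ÷ 18.015 g/mol = 0.061904 mol
C and H together account for 0.55802 g — essentially the entire 0.5581 g sample — so the compound contains no oxygen.

no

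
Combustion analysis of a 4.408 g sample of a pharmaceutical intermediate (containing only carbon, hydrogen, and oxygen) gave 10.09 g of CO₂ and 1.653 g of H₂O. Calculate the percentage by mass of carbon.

mol C = 10.09 g CO₂ ÷ 44.009 g/mol = 0.22927 mol
mol H = 2 × 1.653 g H₂O ÷ 18.015 g/mol = 0.18351 mol
mass O = 4.408 − (2.7538 + 0.18498) = 1.4692 g → mol O = 1.4692 ÷ 15.999 = 0.091833 mol
mass % C = 2.7538 g ÷ 4.408 g × 100%

62.47%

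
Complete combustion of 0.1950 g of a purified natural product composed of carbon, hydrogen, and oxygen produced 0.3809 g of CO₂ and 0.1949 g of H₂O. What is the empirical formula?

C2H5O

mol C = 0.3809 g CO₂ ÷ 44.009 g/mol = 0.0086550 mol
mol H = 2 × 0.1949 g H₂O ÷ 18.015 g/mol = 0.021638 mol
mass O = 0.1950 − (0.10396 + 0.021811) = 0.069234 g → mol O = 0.069234 ÷ 15.999 = 0.0043274 mol
Divide by the smallest (0.0043274 mol): C 2.000, H 5.000, O 1.000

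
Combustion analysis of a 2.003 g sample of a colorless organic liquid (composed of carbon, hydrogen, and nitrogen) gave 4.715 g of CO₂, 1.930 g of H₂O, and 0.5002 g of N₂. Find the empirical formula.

mol C = 4.715 g CO₂ ÷ 44.009 g/mol = 0.10714 mol
mol H = 2 × 1.930 g H₂O ÷ 18.015 g/mol = 0.21427 mol
mol N = 2 × 0.5002 g N₂ ÷ 28.014 g/mol = 0.035711 mol
Divide by the smallest (0.035711 mol): C 3.000, H 6.000, N 1.000

C3H6N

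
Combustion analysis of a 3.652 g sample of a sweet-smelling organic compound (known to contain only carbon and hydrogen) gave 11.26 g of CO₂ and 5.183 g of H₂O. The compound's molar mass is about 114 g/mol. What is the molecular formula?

C8H18

mol C = 11.26 g CO₂ ÷ 44.009 g/mol = 0.25586 mol
mol H = 2 × 5.183 g H₂O ÷ 18.015 g/mol = 0.57541 mol
Divide by the smallest (0.25586 mol): C 1.000, H 2.249
Multiplying each by 4 gives whole numbers: C 4.00, H 9.00
Empirical formula: C4H9
Empirical-formula mass = 57.12 g/mol; 114 ÷ 57.12 ≈ 2, so the molecular formula is C8H18.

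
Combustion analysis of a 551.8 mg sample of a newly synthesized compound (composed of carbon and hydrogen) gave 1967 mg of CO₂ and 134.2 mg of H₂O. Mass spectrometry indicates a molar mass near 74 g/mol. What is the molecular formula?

mol C = 1.967 g CO₂ ÷ 44.009 g/mol = 0.044695 mol
mol H = 2 × 0.1342 g H₂O ÷ 18.015 g/mol = 0.014899 mol
Divide by the smallest (0.014899 mol): C 3.000, H 1.000
Empirical formula: C3H
Empirical-formula mass = 37.04 g/mol; 74 ÷ 37.04 ≈ 2, so the molecular formula is C6H2.

C6H2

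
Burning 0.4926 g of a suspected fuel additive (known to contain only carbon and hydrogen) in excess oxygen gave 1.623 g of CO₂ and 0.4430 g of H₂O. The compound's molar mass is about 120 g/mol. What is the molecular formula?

mol C = 1.623 g CO₂ ÷ 44.009 g/mol = 0.036879 mol
mol H = 2 × 0.4430 g H₂O ÷ 18.015 g/mol = 0.049181 mol
Divide by the smallest (0.036879 mol): C 1.000, H 1.334
Multiplying each by 3 gives whole numbers: C 3.00, H 4.00
Empirical formula: C3H4
Empirical-formula mass = 40.06 g/mol; 120 ÷ 40.06 ≈ 3, so the molecular formula is C9H12.

C9H12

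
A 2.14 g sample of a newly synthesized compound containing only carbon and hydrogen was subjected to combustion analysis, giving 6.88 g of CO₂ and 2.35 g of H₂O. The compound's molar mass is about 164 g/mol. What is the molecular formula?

mol C = 6.88 g CO₂ ÷ 44.009 g/mol = 0.1563 mol
mol H = 2 × 2.35 g H₂O ÷ 18.015 g/mol = 0.2609 mol
Divide by the smallest (0.1563 mol): C 1.000, H 1.669
Multiplying each by 3 gives whole numbers: C 3.00, H 5.01
Empirical formula: C3H5
Empirical-formula mass = 41.07 g/mol; 164 ÷ 41.07 ≈ 4, so the molecular formula is C12H20.

C12H20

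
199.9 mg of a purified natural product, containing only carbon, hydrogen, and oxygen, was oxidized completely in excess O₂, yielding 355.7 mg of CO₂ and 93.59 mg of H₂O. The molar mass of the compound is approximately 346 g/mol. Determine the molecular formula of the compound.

C14H18O10

mol C = 0.3557 g CO₂ ÷ 44.009 g/mol = 0.0080824 mol
mol H = 2 × 0.09359 g H₂O ÷ 18.015 g/mol = 0.010390 mol
mass O = 0.1999 − (0.097078 + 0.010473) = 0.092348 g → mol O = 0.092348 ÷ 15.999 = 0.0057721 mol
Divide by the smallest (0.0057721 mol): C 1.400, H 1.800, O 1.000
Multiplying each by 5 gives whole numbers: C 7.00, H 9.00, O 5.00
Empirical formula: C7H9O5
Empirical-formula mass = 173.14 g/mol; 346 ÷ 173.14 ≈ 2, so the molecular formula is C14H18O10.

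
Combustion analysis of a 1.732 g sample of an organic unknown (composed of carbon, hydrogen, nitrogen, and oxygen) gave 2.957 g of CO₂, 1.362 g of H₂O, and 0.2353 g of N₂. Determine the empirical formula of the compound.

C4H9NO2

mol C = 2.957 g CO₂ ÷ 44.009 g/mol = 0.067191 mol
mol H = 2 × 1.362 g H₂O ÷ 18.015 g/mol = 0.15121 mol
mol N = 2 × 0.2353 g N₂ ÷ 28.014 g/mol = 0.016799 mol
mass O = 1.732 − (0.80703 + 0.15242 + 0.23530) = 0.53725 g → mol O = 0.53725 ÷ 15.999 = 0.033580 mol
Divide by the smallest (0.016799 mol): C 4.000, H 9.001, N 1.000, O 1.999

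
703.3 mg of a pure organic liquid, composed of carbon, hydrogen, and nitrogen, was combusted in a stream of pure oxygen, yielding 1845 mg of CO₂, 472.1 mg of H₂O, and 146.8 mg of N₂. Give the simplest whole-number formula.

C4H5N

mol C = 1.845 g CO₂ ÷ 44.009 g/mol = 0.041923 mol
mol H = 2 × 0.4721 g H₂O ÷ 18.015 g/mol = 0.052412 mol
mol N = 2 × 0.1468 g N₂ ÷ 28.014 g/mol = 0.010480 mol
Divide by the smallest (0.010480 mol): C 4.000, H 5.001, N 1.000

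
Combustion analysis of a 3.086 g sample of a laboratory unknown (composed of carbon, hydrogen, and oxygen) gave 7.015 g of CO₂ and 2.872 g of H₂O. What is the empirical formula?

mol C = 7.015 g CO₂ ÷ 44.009 g/mol = 0.15940 mol
mol H = 2 × 2.872 g H₂O ÷ 18.015 g/mol = 0.31885 mol
mass O = 3.086 − (1.9145 + 0.32140) = 0.85006 g → mol O = 0.85006 ÷ 15.999 = 0.053132 mol
Divide by the smallest (0.053132 mol): C 3.000, H 6.001, O 1.000

C3H6O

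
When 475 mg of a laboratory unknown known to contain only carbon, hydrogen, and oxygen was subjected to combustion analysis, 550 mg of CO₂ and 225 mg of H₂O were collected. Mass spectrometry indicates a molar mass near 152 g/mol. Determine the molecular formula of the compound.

C4H8O6

mol C = 0.550 g CO₂ ÷ 44.009 g/mol = 0.01250 mol
mol H = 2 × 0.225 g H₂O ÷ 18.015 g/mol = 0.02498 mol
mass O = 0.475 − (0.1501 + 0.02518) = 0.2997 g → mol O = 0.2997 ÷ 15.999 = 0.01873 mol
Divide by the smallest (0.01250 mol): C 1.000, H 1.999, O 1.499
Multiplying each by 2 gives whole numbers: C 2.00, H 4.00, O 3.00
Empirical formula: C2H4O3
Empirical-formula mass = 76.05 g/mol; 152 ÷ 76.05 ≈ 2, so the molecular formula is C4H8O6.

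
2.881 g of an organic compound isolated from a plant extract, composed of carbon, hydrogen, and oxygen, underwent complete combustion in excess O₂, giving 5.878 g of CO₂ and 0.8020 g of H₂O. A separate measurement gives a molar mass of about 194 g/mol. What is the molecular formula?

C9H6O5

mol C = 5.878 g CO₂ ÷ 44.009 g/mol = 0.13356 mol
mol H = 2 × 0.8020 g H₂O ÷ 18.015 g/mol = 0.089037 mol
mass O = 2.881 − (1.6042 + 0.089749) = 1.1870 g → mol O = 1.1870 ÷ 15.999 = 0.074193 mol
Divide by the smallest (0.074193 mol): C 1.800, H 1.200, O 1.000
Multiplying each by 5 gives whole numbers: C 9.00, H 6.00, O 5.00
Empirical formula: C9H6O5
Empirical-formula mass = 194.14 g/mol; 194 ÷ 194.14 ≈ 1, so the molecular formula is C9H6O5.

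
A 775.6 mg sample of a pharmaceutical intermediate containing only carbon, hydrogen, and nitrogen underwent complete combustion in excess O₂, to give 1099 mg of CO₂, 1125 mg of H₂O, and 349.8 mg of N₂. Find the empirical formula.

CH5N

mol C = 1.099 g CO₂ ÷ 44.009 g/mol = 0.024972 mol
mol H = 2 × 1.125 g H₂O ÷ 18.015 g/mol = 0.12490 mol
mol N = 2 × 0.3498 g N₂ ÷ 28.014 g/mol = 0.024973 mol
Divide by the smallest (0.024972 mol): C 1.000, H 5.001, N 1.000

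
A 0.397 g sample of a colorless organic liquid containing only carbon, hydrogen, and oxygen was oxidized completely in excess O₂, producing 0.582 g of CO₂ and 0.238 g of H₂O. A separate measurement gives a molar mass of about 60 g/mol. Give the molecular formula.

mol C = 0.582 g CO₂ ÷ 44.009 g/mol = 0.01322 mol
mol H = 2 × 0.238 g H₂O ÷ 18.015 g/mol = 0.02642 mol
mass O = 0.397 − (0.1588 + 0.02663) = 0.2115 g → mol O = 0.2115 ÷ 15.999 = 0.01322 mol
Divide by the smallest (0.01322 mol): C 1.000, H 1.998, O 1.000
Empirical formula: CH2O
Empirical-formula mass = 30.03 g/mol; 60 ÷ 30.03 ≈ 2, so the molecular formula is C2H4O2.

C2H4O2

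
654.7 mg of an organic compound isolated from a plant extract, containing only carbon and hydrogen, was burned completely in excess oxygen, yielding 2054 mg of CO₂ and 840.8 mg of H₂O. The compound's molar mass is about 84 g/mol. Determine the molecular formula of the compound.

mol C = 2.054 g CO₂ ÷ 44.009 g/mol = 0.046672 mol
mol H = 2 × 0.8408 g H₂O ÷ 18.015 g/mol = 0.093344 mol
Divide by the smallest (0.046672 mol): C 1.000, H 2.000
Empirical formula: CH2
Empirical-formula mass = 14.03 g/mol; 84 ÷ 14.03 ≈ 6, so the molecular formula is C6H12.

C6H12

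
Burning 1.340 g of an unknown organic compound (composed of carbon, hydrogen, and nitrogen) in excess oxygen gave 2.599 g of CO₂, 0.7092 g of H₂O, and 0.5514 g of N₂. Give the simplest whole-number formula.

C3H4N2

mol C = 2.599 g CO₂ ÷ 44.009 g/mol = 0.059056 mol
mol H = 2 × 0.7092 g H₂O ÷ 18.015 g/mol = 0.078734 mol
mol N = 2 × 0.5514 g N₂ ÷ 28.014 g/mol = 0.039366 mol
Divide by the smallest (0.039366 mol): C 1.500, H 2.000, N 1.000
Multiplying each by 2 gives whole numbers: C 3.00, H 4.00, N 2.00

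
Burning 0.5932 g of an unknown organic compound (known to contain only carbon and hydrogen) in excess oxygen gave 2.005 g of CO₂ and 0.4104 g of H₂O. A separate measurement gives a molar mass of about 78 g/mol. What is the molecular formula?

C6H6

mol C = 2.005 g CO₂ ÷ 44.009 g/mol = 0.045559 mol
mol H = 2 × 0.4104 g H₂O ÷ 18.015 g/mol = 0.045562 mol
Divide by the smallest (0.045559 mol): C 1.000, H 1.000
Empirical formula: CH
Empirical-formula mass = 13.02 g/mol; 78 ÷ 13.02 ≈ 6, so the molecular formula is C6H6.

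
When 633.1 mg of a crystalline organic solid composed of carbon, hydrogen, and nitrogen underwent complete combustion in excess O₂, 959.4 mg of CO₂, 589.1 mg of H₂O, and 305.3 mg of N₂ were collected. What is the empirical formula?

mol C = 0.9594 g CO₂ ÷ 44.009 g/mol = 0.021800 mol
mol H = 2 × 0.5891 g H₂O ÷ 18.015 g/mol = 0.065401 mol
mol N = 2 × 0.3053 g N₂ ÷ 28.014 g/mol = 0.021796 mol
Divide by the smallest (0.021796 mol): C 1.000, H 3.001, N 1.000

CH3N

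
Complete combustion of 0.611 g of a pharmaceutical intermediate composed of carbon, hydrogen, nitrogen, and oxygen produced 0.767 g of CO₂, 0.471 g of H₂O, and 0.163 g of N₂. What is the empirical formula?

mol C = 0.767 g CO₂ ÷ 44.009 g/mol = 0.01743 mol
mol H = 2 × 0.471 g H₂O ÷ 18.015 g/mol = 0.05229 mol
mol N = 2 × 0.163 g N₂ ÷ 28.014 g/mol = 0.01164 mol
mass O = 0.611 − (0.2093 + 0.05271 + 0.1630) = 0.1860 g → mol O = 0.1860 ÷ 15.999 = 0.01162 mol
Divide by the smallest (0.01162 mol): C 1.499, H 4.499, N 1.001, O 1.000
Multiplying each by 2 gives whole numbers: C 3.00, H 9.00, N 2.00, O 2.00

C3H9N2O2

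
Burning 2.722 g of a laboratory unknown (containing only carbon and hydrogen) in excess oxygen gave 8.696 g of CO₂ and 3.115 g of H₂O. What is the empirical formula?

C4H7

mol C = 8.696 g CO₂ ÷ 44.009 g/mol = 0.19760 mol
mol H = 2 × 3.115 g H₂O ÷ 18.015 g/mol = 0.34582 mol
Divide by the smallest (0.19760 mol): C 1.000, H 1.750
Multiplying each by 4 gives whole numbers: C 4.00, H 7.00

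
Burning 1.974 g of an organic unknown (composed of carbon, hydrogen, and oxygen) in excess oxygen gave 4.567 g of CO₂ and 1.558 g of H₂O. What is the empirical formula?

C3H5O

mol C = 4.567 g CO₂ ÷ 44.009 g/mol = 0.10377 mol
mol H = 2 × 1.558 g H₂O ÷ 18.015 g/mol = 0.17297 mol
mass O = 1.974 − (1.2464 + 0.17435) = 0.55322 g → mol O = 0.55322 ÷ 15.999 = 0.034578 mol
Divide by the smallest (0.034578 mol): C 3.001, H 5.002, O 1.000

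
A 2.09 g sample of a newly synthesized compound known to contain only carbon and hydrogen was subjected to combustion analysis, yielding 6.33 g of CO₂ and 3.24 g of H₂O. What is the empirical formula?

mol C = 6.33 g CO₂ ÷ 44.009 g/mol = 0.1438 mol
mol H = 2 × 3.24 g H₂O ÷ 18.015 g/mol = 0.3597 mol
Divide by the smallest (0.1438 mol): C 1.000, H 2.501
Multiplying each by 2 gives whole numbers: C 2.00, H 5.00

C2H5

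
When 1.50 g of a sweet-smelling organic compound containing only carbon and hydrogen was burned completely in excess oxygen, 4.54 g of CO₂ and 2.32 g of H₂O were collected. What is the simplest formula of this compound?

C2H5

mol C = 4.54 g CO₂ ÷ 44.009 g/mol = 0.1032 mol
mol H = 2 × 2.32 g H₂O ÷ 18.015 g/mol = 0.2576 mol
Divide by the smallest (0.1032 mol): C 1.000, H 2.497
Multiplying each by 2 gives whole numbers: C 2.00, H 4.99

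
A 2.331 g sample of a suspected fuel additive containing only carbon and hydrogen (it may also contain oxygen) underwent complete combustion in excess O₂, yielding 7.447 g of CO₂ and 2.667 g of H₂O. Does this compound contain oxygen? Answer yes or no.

no

mol C = 7.447 g CO₂ ÷ 44.009 g/mol = 0.16922 mol
mol H = 2 × 2.667 g H₂O ÷ 18.015 g/mol = 0.29609 mol
C and H together account for 2.3309 g — essentially the entire 2.331 g sample — so the compound contains no oxygen.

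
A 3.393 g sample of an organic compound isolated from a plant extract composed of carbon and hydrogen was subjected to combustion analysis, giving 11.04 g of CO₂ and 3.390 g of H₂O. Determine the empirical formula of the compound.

mol C = 11.04 g CO₂ ÷ 44.009 g/mol = 0.25086 mol
mol H = 2 × 3.390 g H₂O ÷ 18.015 g/mol = 0.37635 mol
Divide by the smallest (0.25086 mol): C 1.000, H 1.500
Multiplying each by 2 gives whole numbers: C 2.00, H 3.00

C2H3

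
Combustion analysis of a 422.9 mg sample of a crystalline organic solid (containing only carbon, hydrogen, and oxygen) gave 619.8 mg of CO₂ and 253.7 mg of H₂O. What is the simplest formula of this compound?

mol C = 0.6198 g CO₂ ÷ 44.009 g/mol = 0.014083 mol
mol H = 2 × 0.2537 g H₂O ÷ 18.015 g/mol = 0.028165 mol
mass O = 0.4229 − (0.16916 + 0.028391) = 0.22535 g → mol O = 0.22535 ÷ 15.999 = 0.014085 mol
Divide by the smallest (0.014083 mol): C 1.000, H 2.000, O 1.000

CH2O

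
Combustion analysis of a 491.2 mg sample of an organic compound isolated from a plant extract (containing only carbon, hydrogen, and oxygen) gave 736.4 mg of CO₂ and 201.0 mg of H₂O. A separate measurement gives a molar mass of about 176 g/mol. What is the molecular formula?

C6H8O6

mol C = 0.7364 g CO₂ ÷ 44.009 g/mol = 0.016733 mol
mol H = 2 × 0.2010 g H₂O ÷ 18.015 g/mol = 0.022315 mol
mass O = 0.4912 − (0.20098 + 0.022493) = 0.26773 g → mol O = 0.26773 ÷ 15.999 = 0.016734 mol
Divide by the smallest (0.016733 mol): C 1.000, H 1.334, O 1.000
Multiplying each by 3 gives whole numbers: C 3.00, H 4.00, O 3.00
Empirical formula: C3H4O3
Empirical-formula mass = 88.06 g/mol; 176 ÷ 88.06 ≈ 2, so the molecular formula is C6H8O6.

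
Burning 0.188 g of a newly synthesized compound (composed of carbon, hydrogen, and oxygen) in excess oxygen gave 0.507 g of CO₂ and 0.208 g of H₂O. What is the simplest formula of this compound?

C7H14O

mol C = 0.507 g CO₂ ÷ 44.009 g/mol = 0.01152 mol
mol H = 2 × 0.208 g H₂O ÷ 18.015 g/mol = 0.02309 mol
mass O = 0.188 − (0.1384 + 0.02328) = 0.02635 g → mol O = 0.02635 ÷ 15.999 = 0.001647 mol
Divide by the smallest (0.001647 mol): C 6.994, H 14.020, O 1.000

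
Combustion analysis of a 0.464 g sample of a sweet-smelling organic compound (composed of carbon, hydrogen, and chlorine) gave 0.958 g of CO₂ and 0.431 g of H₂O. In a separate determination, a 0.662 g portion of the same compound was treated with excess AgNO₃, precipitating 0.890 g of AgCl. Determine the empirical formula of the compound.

C5H11Cl

mol C = 0.958 g CO₂ ÷ 44.009 g/mol = 0.02177 mol
mol H = 2 × 0.431 g H₂O ÷ 18.015 g/mol = 0.04785 mol
From the AgCl data: mol Cl per gram of compound = (0.890 ÷ 143.318) ÷ 0.662 = 0.009381 mol/g, so in the 0.464 g combustion sample mol Cl = 0.004353 mol
Divide by the smallest (0.004353 mol): C 5.001, H 10.993, Cl 1.000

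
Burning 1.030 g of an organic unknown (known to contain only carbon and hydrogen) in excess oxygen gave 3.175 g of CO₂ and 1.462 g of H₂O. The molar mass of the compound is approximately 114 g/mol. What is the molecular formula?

C8H18

mol C = 3.175 g CO₂ ÷ 44.009 g/mol = 0.072144 mol
mol H = 2 × 1.462 g H₂O ÷ 18.015 g/mol = 0.16231 mol
Divide by the smallest (0.072144 mol): C 1.000, H 2.250
Multiplying each by 4 gives whole numbers: C 4.00, H 9.00
Empirical formula: C4H9
Empirical-formula mass = 57.12 g/mol; 114 ÷ 57.12 ≈ 2, so the molecular formula is C8H18.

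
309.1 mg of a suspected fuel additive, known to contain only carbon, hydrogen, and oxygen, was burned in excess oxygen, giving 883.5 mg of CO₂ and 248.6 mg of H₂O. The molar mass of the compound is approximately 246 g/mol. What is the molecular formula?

mol C = 0.8835 g CO₂ ÷ 44.009 g/mol = 0.020075 mol
mol H = 2 × 0.2486 g H₂O ÷ 18.015 g/mol = 0.027599 mol
mass O = 0.3091 − (0.24113 + 0.027820) = 0.040154 g → mol O = 0.040154 ÷ 15.999 = 0.0025098 mol
Divide by the smallest (0.0025098 mol): C 7.999, H 10.997, O 1.000
Empirical formula: C8H11O
Empirical-formula mass = 123.17 g/mol; 246 ÷ 123.17 ≈ 2, so the molecular formula is C16H22O2.

C16H22O2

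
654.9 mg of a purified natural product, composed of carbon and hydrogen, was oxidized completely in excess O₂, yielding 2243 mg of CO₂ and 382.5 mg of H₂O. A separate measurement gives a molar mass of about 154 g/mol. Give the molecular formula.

C12H10

mol C = 2.243 g CO₂ ÷ 44.009 g/mol = 0.050967 mol
mol H = 2 × 0.3825 g H₂O ÷ 18.015 g/mol = 0.042465 mol
Divide by the smallest (0.042465 mol): C 1.200, H 1.000
Multiplying each by 5 gives whole numbers: C 6.00, H 5.00
Empirical formula: C6H5
Empirical-formula mass = 77.11 g/mol; 154 ÷ 77.11 ≈ 2, so the molecular formula is C12H10.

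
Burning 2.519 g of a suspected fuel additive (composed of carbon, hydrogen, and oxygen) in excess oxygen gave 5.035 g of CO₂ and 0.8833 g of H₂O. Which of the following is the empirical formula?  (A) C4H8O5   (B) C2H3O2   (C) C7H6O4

mol C = 5.035 g CO₂ ÷ 44.009 g/mol = 0.11441 mol
mol H = 2 × 0.8833 g H₂O ÷ 18.015 g/mol = 0.098063 mol
mass O = 2.519 − (1.3742 + 0.098847) = 1.0460 g → mol O = 1.0460 ÷ 15.999 = 0.065379 mol
Divide by the smallest (0.065379 mol): C 1.750, H 1.500, O 1.000
Multiplying each by 4 gives whole numbers: C 7.00, H 6.00, O 4.00

(C) C7H6O4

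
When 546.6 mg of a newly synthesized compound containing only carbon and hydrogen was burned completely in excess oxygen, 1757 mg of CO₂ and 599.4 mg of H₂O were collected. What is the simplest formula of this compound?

C3H5

mol C = 1.757 g CO₂ ÷ 44.009 g/mol = 0.039924 mol
mol H = 2 × 0.5994 g H₂O ÷ 18.015 g/mol = 0.066545 mol
Divide by the smallest (0.039924 mol): C 1.000, H 1.667
Multiplying each by 3 gives whole numbers: C 3.00, H 5.00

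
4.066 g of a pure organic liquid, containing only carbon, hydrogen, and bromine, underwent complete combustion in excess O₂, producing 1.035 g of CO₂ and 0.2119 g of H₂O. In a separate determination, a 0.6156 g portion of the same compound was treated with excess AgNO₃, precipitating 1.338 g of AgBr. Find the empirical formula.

mol C = 1.035 g CO₂ ÷ 44.009 g/mol = 0.023518 mol
mol H = 2 × 0.2119 g H₂O ÷ 18.015 g/mol = 0.023525 mol
From the AgBr data: mol Br per gram of compound = (1.338 ÷ 187.772) ÷ 0.6156 = 0.011575 mol/g, so in the 4.066 g combustion sample mol Br = 0.047065 mol
Divide by the smallest (0.023518 mol): C 1.000, H 1.000, Br 2.001

CHBr2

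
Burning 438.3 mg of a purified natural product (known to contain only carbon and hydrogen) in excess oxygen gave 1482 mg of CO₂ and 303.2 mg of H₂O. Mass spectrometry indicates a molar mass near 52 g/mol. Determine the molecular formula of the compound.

C4H4

mol C = 1.482 g CO₂ ÷ 44.009 g/mol = 0.033675 mol
mol H = 2 × 0.3032 g H₂O ÷ 18.015 g/mol = 0.033661 mol
Divide by the smallest (0.033661 mol): C 1.000, H 1.000
Empirical formula: CH
Empirical-formula mass = 13.02 g/mol; 52 ÷ 13.02 ≈ 4, so the molecular formula is C4H4.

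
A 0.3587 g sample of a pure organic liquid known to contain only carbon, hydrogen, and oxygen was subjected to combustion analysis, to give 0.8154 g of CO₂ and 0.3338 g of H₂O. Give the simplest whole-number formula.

C3H6O

mol C = 0.8154 g CO₂ ÷ 44.009 g/mol = 0.018528 mol
mol H = 2 × 0.3338 g H₂O ÷ 18.015 g/mol = 0.037058 mol
mass O = 0.3587 − (0.22254 + 0.037354) = 0.098805 g → mol O = 0.098805 ÷ 15.999 = 0.0061757 mol
Divide by the smallest (0.0061757 mol): C 3.000, H 6.001, O 1.000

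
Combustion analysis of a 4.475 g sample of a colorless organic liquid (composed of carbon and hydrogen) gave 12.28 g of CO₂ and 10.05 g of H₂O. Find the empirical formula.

CH4

mol C = 12.28 g CO₂ ÷ 44.009 g/mol = 0.27903 mol
mol H = 2 × 10.05 g H₂O ÷ 18.015 g/mol = 1.1157 mol
Divide by the smallest (0.27903 mol): C 1.000, H 3.999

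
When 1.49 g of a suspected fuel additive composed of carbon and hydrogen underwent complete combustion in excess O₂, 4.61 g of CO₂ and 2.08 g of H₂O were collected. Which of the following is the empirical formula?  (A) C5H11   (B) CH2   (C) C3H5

(A) C5H11

mol C = 4.61 g CO₂ ÷ 44.009 g/mol = 0.1048 mol
mol H = 2 × 2.08 g H₂O ÷ 18.015 g/mol = 0.2309 mol
Divide by the smallest (0.1048 mol): C 1.000, H 2.204
Multiplying each by 5 gives whole numbers: C 5.00, H 11.02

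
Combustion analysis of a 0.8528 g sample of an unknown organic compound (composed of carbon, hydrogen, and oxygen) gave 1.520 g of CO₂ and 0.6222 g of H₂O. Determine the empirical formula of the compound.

mol C = 1.520 g CO₂ ÷ 44.009 g/mol = 0.034538 mol
mol H = 2 × 0.6222 g H₂O ÷ 18.015 g/mol = 0.069076 mol
mass O = 0.8528 − (0.41484 + 0.069628) = 0.36833 g → mol O = 0.36833 ÷ 15.999 = 0.023022 mol
Divide by the smallest (0.023022 mol): C 1.500, H 3.000, O 1.000
Multiplying each by 2 gives whole numbers: C 3.00, H 6.00, O 2.00

C3H6O2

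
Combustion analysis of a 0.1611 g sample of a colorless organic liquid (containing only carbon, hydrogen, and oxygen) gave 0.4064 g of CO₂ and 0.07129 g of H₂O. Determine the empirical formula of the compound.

mol C = 0.4064 g CO₂ ÷ 44.009 g/mol = 0.0092345 mol
mol H = 2 × 0.07129 g H₂O ÷ 18.015 g/mol = 0.0079145 mol
mass O = 0.1611 − (0.11092 + 0.0079778) = 0.042207 g → mol O = 0.042207 ÷ 15.999 = 0.0026381 mol
Divide by the smallest (0.0026381 mol): C 3.500, H 3.000, O 1.000
Multiplying each by 2 gives whole numbers: C 7.00, H 6.00, O 2.00

C7H6O2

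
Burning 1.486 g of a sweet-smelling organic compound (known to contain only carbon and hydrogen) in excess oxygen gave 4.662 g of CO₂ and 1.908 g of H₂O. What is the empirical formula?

mol C = 4.662 g CO₂ ÷ 44.009 g/mol = 0.10593 mol
mol H = 2 × 1.908 g H₂O ÷ 18.015 g/mol = 0.21182 mol
Divide by the smallest (0.10593 mol): C 1.000, H 2.000

CH2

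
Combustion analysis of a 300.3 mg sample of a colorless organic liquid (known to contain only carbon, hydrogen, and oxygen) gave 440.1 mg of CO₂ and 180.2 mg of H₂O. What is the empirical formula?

mol C = 0.4401 g CO₂ ÷ 44.009 g/mol = 0.010000 mol
mol H = 2 × 0.1802 g H₂O ÷ 18.015 g/mol = 0.020006 mol
mass O = 0.3003 − (0.12011 + 0.020166) = 0.16002 g → mol O = 0.16002 ÷ 15.999 = 0.010002 mol
Divide by the smallest (0.010000 mol): C 1.000, H 2.001, O 1.000

CH2O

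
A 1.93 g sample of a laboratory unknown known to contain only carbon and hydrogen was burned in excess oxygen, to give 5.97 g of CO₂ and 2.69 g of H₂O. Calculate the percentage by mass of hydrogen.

mol C = 5.97 g CO₂ ÷ 44.009 g/mol = 0.1357 mol
mol H = 2 × 2.69 g H₂O ÷ 18.015 g/mol = 0.2986 mol
mass % H = 0.3010 g ÷ 1.93 g × 100%

15.6%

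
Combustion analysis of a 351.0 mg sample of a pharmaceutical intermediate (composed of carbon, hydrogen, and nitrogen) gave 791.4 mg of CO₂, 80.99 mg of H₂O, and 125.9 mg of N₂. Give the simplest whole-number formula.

mol C = 0.7914 g CO₂ ÷ 44.009 g/mol = 0.017983 mol
mol H = 2 × 0.08099 g H₂O ÷ 18.015 g/mol = 0.0089914 mol
mol N = 2 × 0.1259 g N₂ ÷ 28.014 g/mol = 0.0089884 mol
Divide by the smallest (0.0089884 mol): C 2.001, H 1.000, N 1.000

C2HN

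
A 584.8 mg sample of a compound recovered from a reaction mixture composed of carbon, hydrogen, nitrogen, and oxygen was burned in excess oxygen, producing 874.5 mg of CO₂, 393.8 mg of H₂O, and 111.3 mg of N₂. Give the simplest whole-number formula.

C5H11N2O3

mol C = 0.8745 g CO₂ ÷ 44.009 g/mol = 0.019871 mol
mol H = 2 × 0.3938 g H₂O ÷ 18.015 g/mol = 0.043719 mol
mol N = 2 × 0.1113 g N₂ ÷ 28.014 g/mol = 0.0079460 mol
mass O = 0.5848 − (0.23867 + 0.044069 + 0.11130) = 0.19076 g → mol O = 0.19076 ÷ 15.999 = 0.011923 mol
Divide by the smallest (0.0079460 mol): C 2.501, H 5.502, N 1.000, O 1.501
Multiplying each by 2 gives whole numbers: C 5.00, H 11.00, N 2.00, O 3.00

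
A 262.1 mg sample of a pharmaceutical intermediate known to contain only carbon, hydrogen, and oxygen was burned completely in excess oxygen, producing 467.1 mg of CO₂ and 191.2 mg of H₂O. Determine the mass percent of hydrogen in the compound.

mol C = 0.4671 g CO₂ ÷ 44.009 g/mol = 0.010614 mol
mol H = 2 × 0.1912 g H₂O ÷ 18.015 g/mol = 0.021227 mol
mass O = 0.2621 − (0.12748 + 0.021397) = 0.11322 g → mol O = 0.11322 ÷ 15.999 = 0.0070768 mol
mass % H = 0.021397 g ÷ 0.2621 g × 100%

8.16%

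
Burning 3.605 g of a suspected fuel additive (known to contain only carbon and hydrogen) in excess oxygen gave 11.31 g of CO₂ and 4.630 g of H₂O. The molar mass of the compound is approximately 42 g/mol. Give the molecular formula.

mol C = 11.31 g CO₂ ÷ 44.009 g/mol = 0.25699 mol
mol H = 2 × 4.630 g H₂O ÷ 18.015 g/mol = 0.51402 mol
Divide by the smallest (0.25699 mol): C 1.000, H 2.000
Empirical formula: CH2
Empirical-formula mass = 14.03 g/mol; 42 ÷ 14.03 ≈ 3, so the molecular formula is C3H6.

C3H6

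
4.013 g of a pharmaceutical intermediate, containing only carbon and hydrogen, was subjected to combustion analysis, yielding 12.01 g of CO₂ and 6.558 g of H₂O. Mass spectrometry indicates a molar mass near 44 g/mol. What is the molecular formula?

C3H8

mol C = 12.01 g CO₂ ÷ 44.009 g/mol = 0.27290 mol
mol H = 2 × 6.558 g H₂O ÷ 18.015 g/mol = 0.72806 mol
Divide by the smallest (0.27290 mol): C 1.000, H 2.668
Multiplying each by 3 gives whole numbers: C 3.00, H 8.00
Empirical formula: C3H8
Empirical-formula mass = 44.10 g/mol; 44 ÷ 44.10 ≈ 1, so the molecular formula is C3H8.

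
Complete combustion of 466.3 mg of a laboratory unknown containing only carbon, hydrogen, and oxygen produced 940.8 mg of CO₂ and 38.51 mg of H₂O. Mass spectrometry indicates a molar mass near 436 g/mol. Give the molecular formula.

C20H4O12

mol C = 0.9408 g CO₂ ÷ 44.009 g/mol = 0.021377 mol
mol H = 2 × 0.03851 g H₂O ÷ 18.015 g/mol = 0.0042753 mol
mass O = 0.4663 − (0.25676 + 0.0043095) = 0.20523 g → mol O = 0.20523 ÷ 15.999 = 0.012827 mol
Divide by the smallest (0.0042753 mol): C 5.000, H 1.000, O 3.000
Empirical formula: C5HO3
Empirical-formula mass = 109.06 g/mol; 436 ÷ 109.06 ≈ 4, so the molecular formula is C20H4O12.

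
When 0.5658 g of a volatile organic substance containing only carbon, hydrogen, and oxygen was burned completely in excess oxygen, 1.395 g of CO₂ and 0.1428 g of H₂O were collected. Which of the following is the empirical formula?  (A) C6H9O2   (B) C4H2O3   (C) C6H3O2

mol C = 1.395 g CO₂ ÷ 44.009 g/mol = 0.031698 mol
mol H = 2 × 0.1428 g H₂O ÷ 18.015 g/mol = 0.015853 mol
mass O = 0.5658 − (0.38073 + 0.015980) = 0.16909 g → mol O = 0.16909 ÷ 15.999 = 0.010569 mol
Divide by the smallest (0.010569 mol): C 2.999, H 1.500, O 1.000
Multiplying each by 2 gives whole numbers: C 6.00, H 3.00, O 2.00

(C) C6H3O2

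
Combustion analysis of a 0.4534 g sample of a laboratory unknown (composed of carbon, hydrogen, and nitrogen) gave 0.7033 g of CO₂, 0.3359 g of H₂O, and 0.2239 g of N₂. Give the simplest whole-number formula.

mol C = 0.7033 g CO₂ ÷ 44.009 g/mol = 0.015981 mol
mol H = 2 × 0.3359 g H₂O ÷ 18.015 g/mol = 0.037291 mol
mol N = 2 × 0.2239 g N₂ ÷ 28.014 g/mol = 0.015985 mol
Divide by the smallest (0.015981 mol): C 1.000, H 2.333, N 1.000
Multiplying each by 3 gives whole numbers: C 3.00, H 7.00, N 3.00

C3H7N3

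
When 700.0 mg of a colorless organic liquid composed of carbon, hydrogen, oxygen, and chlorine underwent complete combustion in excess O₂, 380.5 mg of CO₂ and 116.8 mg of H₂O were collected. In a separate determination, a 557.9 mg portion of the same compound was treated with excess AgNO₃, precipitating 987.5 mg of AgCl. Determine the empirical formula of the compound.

C2H3Cl2O4

mol C = 0.3805 g CO₂ ÷ 44.009 g/mol = 0.0086460 mol
mol H = 2 × 0.1168 g H₂O ÷ 18.015 g/mol = 0.012967 mol
From the AgCl data: mol Cl per gram of compound = (0.9875 ÷ 143.318) ÷ 0.5579 = 0.012350 mol/g, so in the 0.7000 g combustion sample mol Cl = 0.0086453 mol
mass O = 0.7000 − (0.10385 + 0.013071 + 0.30647) = 0.27661 g → mol O = 0.27661 ÷ 15.999 = 0.017289 mol
Divide by the smallest (0.0086453 mol): C 1.000, H 1.500, Cl 1.000, O 2.000
Multiplying each by 2 gives whole numbers: C 2.00, H 3.00, Cl 2.00, O 4.00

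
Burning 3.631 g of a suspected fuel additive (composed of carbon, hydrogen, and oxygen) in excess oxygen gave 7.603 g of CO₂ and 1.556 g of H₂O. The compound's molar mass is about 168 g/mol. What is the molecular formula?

C8H8O4

mol C = 7.603 g CO₂ ÷ 44.009 g/mol = 0.17276 mol
mol H = 2 × 1.556 g H₂O ÷ 18.015 g/mol = 0.17274 mol
mass O = 3.631 − (2.0750 + 0.17413) = 1.3819 g → mol O = 1.3819 ÷ 15.999 = 0.086371 mol
Divide by the smallest (0.086371 mol): C 2.000, H 2.000, O 1.000
Empirical formula: C2H2O
Empirical-formula mass = 42.04 g/mol; 168 ÷ 42.04 ≈ 4, so the molecular formula is C8H8O4.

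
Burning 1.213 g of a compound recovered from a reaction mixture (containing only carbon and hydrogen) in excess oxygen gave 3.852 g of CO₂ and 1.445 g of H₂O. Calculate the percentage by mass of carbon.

mol C = 3.852 g CO₂ ÷ 44.009 g/mol = 0.087528 mol
mol H = 2 × 1.445 g H₂O ÷ 18.015 g/mol = 0.16042 mol
mass % C = 1.0513 g ÷ 1.213 g × 100%

86.67%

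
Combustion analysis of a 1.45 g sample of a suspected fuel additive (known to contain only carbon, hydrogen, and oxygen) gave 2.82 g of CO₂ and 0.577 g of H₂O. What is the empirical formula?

C5H5O3

mol C = 2.82 g CO₂ ÷ 44.009 g/mol = 0.06408 mol
mol H = 2 × 0.577 g H₂O ÷ 18.015 g/mol = 0.06406 mol
mass O = 1.45 − (0.7696 + 0.06457) = 0.6158 g → mol O = 0.6158 ÷ 15.999 = 0.03849 mol
Divide by the smallest (0.03849 mol): C 1.665, H 1.664, O 1.000
Multiplying each by 3 gives whole numbers: C 4.99, H 4.99, O 3.00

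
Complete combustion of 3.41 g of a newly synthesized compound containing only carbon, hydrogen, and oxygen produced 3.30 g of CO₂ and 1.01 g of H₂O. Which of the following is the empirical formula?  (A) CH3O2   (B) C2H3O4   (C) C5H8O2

mol C = 3.30 g CO₂ ÷ 44.009 g/mol = 0.07498 mol
mol H = 2 × 1.01 g H₂O ÷ 18.015 g/mol = 0.1121 mol
mass O = 3.41 − (0.9006 + 0.1130) = 2.396 g → mol O = 2.396 ÷ 15.999 = 0.1498 mol
Divide by the smallest (0.07498 mol): C 1.000, H 1.495, O 1.997
Multiplying each by 2 gives whole numbers: C 2.00, H 2.99, O 3.99

(B) C2H3O4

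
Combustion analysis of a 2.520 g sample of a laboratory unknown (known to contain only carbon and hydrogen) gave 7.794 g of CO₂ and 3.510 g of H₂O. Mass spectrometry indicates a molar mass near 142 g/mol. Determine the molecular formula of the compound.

mol C = 7.794 g CO₂ ÷ 44.009 g/mol = 0.17710 mol
mol H = 2 × 3.510 g H₂O ÷ 18.015 g/mol = 0.38968 mol
Divide by the smallest (0.17710 mol): C 1.000, H 2.200
Multiplying each by 5 gives whole numbers: C 5.00, H 11.00
Empirical formula: C5H11
Empirical-formula mass = 71.14 g/mol; 142 ÷ 71.14 ≈ 2, so the molecular formula is C10H22.

C10H22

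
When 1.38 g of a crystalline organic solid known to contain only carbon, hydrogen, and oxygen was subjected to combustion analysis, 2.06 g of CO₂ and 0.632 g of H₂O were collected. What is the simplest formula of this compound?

mol C = 2.06 g CO₂ ÷ 44.009 g/mol = 0.04681 mol
mol H = 2 × 0.632 g H₂O ÷ 18.015 g/mol = 0.07016 mol
mass O = 1.38 − (0.5622 + 0.07073) = 0.7471 g → mol O = 0.7471 ÷ 15.999 = 0.04669 mol
Divide by the smallest (0.04669 mol): C 1.002, H 1.503, O 1.000
Multiplying each by 2 gives whole numbers: C 2.00, H 3.01, O 2.00

C2H3O2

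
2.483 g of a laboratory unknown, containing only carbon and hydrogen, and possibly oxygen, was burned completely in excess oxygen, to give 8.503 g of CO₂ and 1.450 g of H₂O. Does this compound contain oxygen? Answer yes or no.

no

mol C = 8.503 g CO₂ ÷ 44.009 g/mol = 0.19321 mol
mol H = 2 × 1.450 g H₂O ÷ 18.015 g/mol = 0.16098 mol
C and H together account for 2.4829 g — essentially the entire 2.483 g sample — so the compound contains no oxygen.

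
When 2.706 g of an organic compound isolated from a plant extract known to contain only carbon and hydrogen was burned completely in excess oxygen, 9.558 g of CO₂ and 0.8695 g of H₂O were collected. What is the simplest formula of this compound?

mol C = 9.558 g CO₂ ÷ 44.009 g/mol = 0.21718 mol
mol H = 2 × 0.8695 g H₂O ÷ 18.015 g/mol = 0.096531 mol
Divide by the smallest (0.096531 mol): C 2.250, H 1.000
Multiplying each by 4 gives whole numbers: C 9.00, H 4.00

C9H4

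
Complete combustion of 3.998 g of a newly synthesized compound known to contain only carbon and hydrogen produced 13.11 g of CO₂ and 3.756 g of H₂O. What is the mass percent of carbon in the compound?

89.49%

mol C = 13.11 g CO₂ ÷ 44.009 g/mol = 0.29789 mol
mol H = 2 × 3.756 g H₂O ÷ 18.015 g/mol = 0.41699 mol
mass % C = 3.5780 g ÷ 3.998 g × 100%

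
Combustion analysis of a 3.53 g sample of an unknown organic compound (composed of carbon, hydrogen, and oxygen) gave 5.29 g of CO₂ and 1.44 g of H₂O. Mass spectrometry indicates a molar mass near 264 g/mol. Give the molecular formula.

C9H12O9

mol C = 5.29 g CO₂ ÷ 44.009 g/mol = 0.1202 mol
mol H = 2 × 1.44 g H₂O ÷ 18.015 g/mol = 0.1599 mol
mass O = 3.53 − (1.444 + 0.1611) = 1.925 g → mol O = 1.925 ÷ 15.999 = 0.1203 mol
Divide by the smallest (0.1202 mol): C 1.000, H 1.330, O 1.001
Multiplying each by 3 gives whole numbers: C 3.00, H 3.99, O 3.00
Empirical formula: C3H4O3
Empirical-formula mass = 88.06 g/mol; 264 ÷ 88.06 ≈ 3, so the molecular formula is C9H12O9.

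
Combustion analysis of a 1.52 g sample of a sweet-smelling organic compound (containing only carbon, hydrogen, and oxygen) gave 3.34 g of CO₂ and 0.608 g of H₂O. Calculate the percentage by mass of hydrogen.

mol C = 3.34 g CO₂ ÷ 44.009 g/mol = 0.07589 mol
mol H = 2 × 0.608 g H₂O ÷ 18.015 g/mol = 0.06750 mol
mass O = 1.52 − (0.9116 + 0.06804) = 0.5404 g → mol O = 0.5404 ÷ 15.999 = 0.03378 mol
mass % H = 0.06804 g ÷ 1.52 g × 100%

4.5%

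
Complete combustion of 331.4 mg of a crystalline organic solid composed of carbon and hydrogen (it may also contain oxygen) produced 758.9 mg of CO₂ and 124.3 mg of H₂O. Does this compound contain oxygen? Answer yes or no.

mol C = 0.7589 g CO₂ ÷ 44.009 g/mol = 0.017244 mol
mol H = 2 × 0.1243 g H₂O ÷ 18.015 g/mol = 0.013800 mol
C and H account for only 0.22103 g of the 0.3314 g sample; the remaining 0.11037 g must be oxygen.

yes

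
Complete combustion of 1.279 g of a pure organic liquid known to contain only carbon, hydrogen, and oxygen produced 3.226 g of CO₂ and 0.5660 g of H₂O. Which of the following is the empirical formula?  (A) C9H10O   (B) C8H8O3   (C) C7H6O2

mol C = 3.226 g CO₂ ÷ 44.009 g/mol = 0.073303 mol
mol H = 2 × 0.5660 g H₂O ÷ 18.015 g/mol = 0.062837 mol
mass O = 1.279 − (0.88044 + 0.063339) = 0.33522 g → mol O = 0.33522 ÷ 15.999 = 0.020952 mol
Divide by the smallest (0.020952 mol): C 3.499, H 2.999, O 1.000
Multiplying each by 2 gives whole numbers: C 7.00, H 6.00, O 2.00

(C) C7H6O2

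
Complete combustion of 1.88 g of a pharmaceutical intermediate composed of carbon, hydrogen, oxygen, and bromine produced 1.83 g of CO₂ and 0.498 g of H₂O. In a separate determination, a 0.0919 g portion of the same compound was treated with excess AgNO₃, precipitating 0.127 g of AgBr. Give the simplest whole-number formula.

mol C = 1.83 g CO₂ ÷ 44.009 g/mol = 0.04158 mol
mol H = 2 × 0.498 g H₂O ÷ 18.015 g/mol = 0.05529 mol
From the AgBr data: mol Br per gram of compound = (0.127 ÷ 187.772) ÷ 0.0919 = 0.007360 mol/g, so in the 1.88 g combustion sample mol Br = 0.01384 mol
mass O = 1.88 − (0.4994 + 0.05573 + 1.106) = 0.2193 g → mol O = 0.2193 ÷ 15.999 = 0.01370 mol
Divide by the smallest (0.01370 mol): C 3.034, H 4.034, Br 1.010, O 1.000

C3H4BrO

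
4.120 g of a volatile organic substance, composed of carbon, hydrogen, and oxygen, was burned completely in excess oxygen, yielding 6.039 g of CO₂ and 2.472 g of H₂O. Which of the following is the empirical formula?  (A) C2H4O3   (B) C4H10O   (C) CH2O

mol C = 6.039 g CO₂ ÷ 44.009 g/mol = 0.13722 mol
mol H = 2 × 2.472 g H₂O ÷ 18.015 g/mol = 0.27444 mol
mass O = 4.120 − (1.6482 + 0.27663) = 2.1952 g → mol O = 2.1952 ÷ 15.999 = 0.13721 mol
Divide by the smallest (0.13721 mol): C 1.000, H 2.000, O 1.000

(C) CH2O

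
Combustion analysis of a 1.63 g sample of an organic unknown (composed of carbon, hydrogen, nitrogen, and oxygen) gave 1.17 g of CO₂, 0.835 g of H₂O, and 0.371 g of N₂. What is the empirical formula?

mol C = 1.17 g CO₂ ÷ 44.009 g/mol = 0.02659 mol
mol H = 2 × 0.835 g H₂O ÷ 18.015 g/mol = 0.09270 mol
mol N = 2 × 0.371 g N₂ ÷ 28.014 g/mol = 0.02649 mol
mass O = 1.63 − (0.3193 + 0.09344 + 0.3710) = 0.8462 g → mol O = 0.8462 ÷ 15.999 = 0.05289 mol
Divide by the smallest (0.02649 mol): C 1.004, H 3.500, N 1.000, O 1.997
Multiplying each by 2 gives whole numbers: C 2.01, H 7.00, N 2.00, O 3.99

C2H7N2O4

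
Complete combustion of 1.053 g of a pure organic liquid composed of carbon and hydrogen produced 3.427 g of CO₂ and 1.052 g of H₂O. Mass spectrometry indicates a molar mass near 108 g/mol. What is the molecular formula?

C8H12

mol C = 3.427 g CO₂ ÷ 44.009 g/mol = 0.077870 mol
mol H = 2 × 1.052 g H₂O ÷ 18.015 g/mol = 0.11679 mol
Divide by the smallest (0.077870 mol): C 1.000, H 1.500
Multiplying each by 2 gives whole numbers: C 2.00, H 3.00
Empirical formula: C2H3
Empirical-formula mass = 27.05 g/mol; 108 ÷ 27.05 ≈ 4, so the molecular formula is C8H12.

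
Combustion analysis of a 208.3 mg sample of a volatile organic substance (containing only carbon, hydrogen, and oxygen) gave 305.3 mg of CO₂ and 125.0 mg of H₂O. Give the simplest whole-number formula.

mol C = 0.3053 g CO₂ ÷ 44.009 g/mol = 0.0069372 mol
mol H = 2 × 0.1250 g H₂O ÷ 18.015 g/mol = 0.013877 mol
mass O = 0.2083 − (0.083323 + 0.013988) = 0.11099 g → mol O = 0.11099 ÷ 15.999 = 0.0069372 mol
Divide by the smallest (0.0069372 mol): C 1.000, H 2.000, O 1.000

CH2O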